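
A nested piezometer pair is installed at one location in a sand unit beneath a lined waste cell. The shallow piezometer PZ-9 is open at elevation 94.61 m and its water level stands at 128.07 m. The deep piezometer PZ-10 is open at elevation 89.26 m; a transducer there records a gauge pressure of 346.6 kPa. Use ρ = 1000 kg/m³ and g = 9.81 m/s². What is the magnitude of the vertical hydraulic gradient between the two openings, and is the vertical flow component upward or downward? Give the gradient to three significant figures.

Total head at PZ-9: h = 128.07 m (water level in the standpipe).
Pressure head at PZ-10: ψ = P/(ρg) = 346.6×1000 / (1000 × 9.81) = 35.33 m.
Total head at PZ-10: h = z + ψ = 89.26 + 35.33 = 124.59 m.
Δh = h(PZ-9) − h(PZ-10) = 128.07 − 124.59 = 3.48 m.
Vertical separation Δz = 94.61 − 89.26 = 5.35 m.
|i_v| = |Δh| / Δz = 3.48 / 5.35 = 0.650.
Head is higher in the shallow piezometer, so vertical flow is downward (recharge condition).

|i_v| ≈ 0.650; vertical flow is downward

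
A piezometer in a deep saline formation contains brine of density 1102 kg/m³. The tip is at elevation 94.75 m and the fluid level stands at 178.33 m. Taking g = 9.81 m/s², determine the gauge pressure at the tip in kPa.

Pressure head ψ = h − z = 178.33 − 94.75 = 83.58 m.
P = ρgψ = 1102 × 9.81 × 83.58 = 903552 Pa ≈ 904 kPa.

P ≈ 904 kPa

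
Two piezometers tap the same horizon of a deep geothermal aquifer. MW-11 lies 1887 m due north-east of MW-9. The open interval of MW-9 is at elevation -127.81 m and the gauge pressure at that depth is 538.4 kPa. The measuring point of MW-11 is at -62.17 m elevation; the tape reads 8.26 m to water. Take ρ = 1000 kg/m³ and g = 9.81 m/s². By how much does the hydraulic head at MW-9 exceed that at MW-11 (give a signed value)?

Δh ≈ -2.50 m

Pressure head at MW-9: ψ = P/(ρg) = 538.4×1000 / (1000 × 9.81) = 54.88 m.
Total head at MW-9: h = z + ψ = -127.81 + 54.88 = -72.93 m.
Total head at MW-11: h = -62.17 − 8.26 = -70.43 m.
Head difference: h(MW-9) − h(MW-11) = -72.93 − (-70.43) = -2.50 m.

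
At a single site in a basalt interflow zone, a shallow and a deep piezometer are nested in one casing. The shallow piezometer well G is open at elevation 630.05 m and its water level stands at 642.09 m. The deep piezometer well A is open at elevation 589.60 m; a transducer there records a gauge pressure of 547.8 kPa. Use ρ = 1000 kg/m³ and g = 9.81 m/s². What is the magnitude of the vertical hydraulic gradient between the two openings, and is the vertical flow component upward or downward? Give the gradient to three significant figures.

Total head at well G: h = 642.09 m (water level in the standpipe).
Pressure head at well A: ψ = P/(ρg) = 547.8×1000 / (1000 × 9.81) = 55.84 m.
Total head at well A: h = z + ψ = 589.60 + 55.84 = 645.44 m.
Δh = h(well G) − h(well A) = 642.09 − 645.44 = -3.35 m.
Vertical separation Δz = 630.05 − 589.60 = 40.45 m.
|i_v| = |Δh| / Δz = 3.35 / 40.45 = 0.0828.
Head is higher in the deep piezometer, so vertical flow is upward (discharge condition).

|i_v| ≈ 0.0828; vertical flow is upward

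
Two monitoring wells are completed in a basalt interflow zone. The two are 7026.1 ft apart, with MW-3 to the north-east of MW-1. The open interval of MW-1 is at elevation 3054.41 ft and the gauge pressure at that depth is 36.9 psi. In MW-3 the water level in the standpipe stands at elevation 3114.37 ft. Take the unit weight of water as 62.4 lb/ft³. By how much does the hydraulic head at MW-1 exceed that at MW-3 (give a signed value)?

Δh ≈ 25.19 ft

Pressure head at MW-1: ψ = 144·P/γ = 144 × 36.9 / 62.4 = 85.15 ft.
Total head at MW-1: h = z + ψ = 3054.41 + 85.15 = 3139.56 ft.
Total head at MW-3: h = 3114.37 ft (water level in the piezometer is the total head).
Head difference: h(MW-1) − h(MW-3) = 3139.56 − 3114.37 = 25.19 ft.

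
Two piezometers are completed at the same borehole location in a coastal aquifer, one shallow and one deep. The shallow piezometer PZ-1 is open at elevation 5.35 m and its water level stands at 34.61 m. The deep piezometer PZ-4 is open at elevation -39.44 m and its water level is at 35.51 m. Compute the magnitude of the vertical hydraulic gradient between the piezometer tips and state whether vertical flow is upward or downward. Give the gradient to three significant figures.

|i_v| ≈ 0.0201; vertical flow is upward

Total head at PZ-1: h = 34.61 m (water level in the standpipe).
Total head at PZ-4: h = 35.51 m.
Δh = h(PZ-1) − h(PZ-4) = 34.61 − 35.51 = -0.90 m.
Vertical separation Δz = 5.35 − (-39.44) = 44.79 m.
|i_v| = |Δh| / Δz = 0.90 / 44.79 = 0.0201.
Head is higher in the deep piezometer, so vertical flow is upward (discharge condition).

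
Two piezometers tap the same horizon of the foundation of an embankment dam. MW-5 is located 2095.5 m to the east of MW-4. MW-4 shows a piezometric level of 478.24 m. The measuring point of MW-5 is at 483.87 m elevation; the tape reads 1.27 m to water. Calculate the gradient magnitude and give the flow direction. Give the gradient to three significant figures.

i ≈ 0.00208; groundwater flows toward the west

Total head at MW-4: h = 478.24 m (water level in the piezometer is the total head).
Total head at MW-5: h = 483.87 − 1.27 = 482.60 m.
Head difference: h(MW-4) − h(MW-5) = 478.24 − 482.60 = -4.36 m.
Hydraulic gradient: i = |Δh| / L = 4.36 / 2095.5 = 0.00208.
Flow is from higher to lower head: from MW-5 toward MW-4, i.e. toward the west.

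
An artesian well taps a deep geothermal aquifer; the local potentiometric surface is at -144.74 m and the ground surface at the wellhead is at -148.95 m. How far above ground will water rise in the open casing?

Water rises to the potentiometric surface, so the rise above ground = -144.74 − (-148.95) = 4.21 m.

≈ 4.21 m above ground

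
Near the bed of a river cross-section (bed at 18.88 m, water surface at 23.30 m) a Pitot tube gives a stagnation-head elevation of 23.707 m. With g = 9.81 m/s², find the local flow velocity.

v ≈ 2.83 m/s

Near the bed, under hydrostatic conditions, the piezometric head (z + ψ) equals the free-surface elevation, 23.30 m.
Velocity head = total − piezometric = 23.707 − 23.30 = 0.407 m.
v = √(2g·h_v) = √(2 × 9.81 × 0.407) = 2.83 m/s.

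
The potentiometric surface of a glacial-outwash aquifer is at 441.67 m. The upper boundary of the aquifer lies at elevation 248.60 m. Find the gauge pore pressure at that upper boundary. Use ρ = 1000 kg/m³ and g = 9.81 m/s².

P ≈ 1890 kPa

Pressure head at the aquifer top: ψ = h − z = 441.67 − 248.60 = 193.07 m.
P = ρgψ = 1000 × 9.81 × 193.07 = 1894017 Pa ≈ 1890 kPa.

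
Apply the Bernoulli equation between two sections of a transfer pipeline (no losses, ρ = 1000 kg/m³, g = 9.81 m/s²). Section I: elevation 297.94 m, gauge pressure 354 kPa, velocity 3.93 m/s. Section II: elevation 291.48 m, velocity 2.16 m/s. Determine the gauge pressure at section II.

Pressure head at I: ψ₁ = P₁/(ρg) = 354×1000 / (1000 × 9.81) = 36.09 m.
Velocity heads: v₁²/2g = 3.93²/19.62 = 0.787 m; v₂²/2g = 2.16²/19.62 = 0.238 m.
Total head H = z₁ + ψ₁ + v₁²/2g = 297.94 + 36.09 + 0.787 = 334.82 m.
ψ₂ = H − z₂ − v₂²/2g = 334.82 − 291.48 − 0.238 = 43.10 m.
P₂ = ρgψ₂ = 1000 × 9.81 × 43.10 ≈ 423 kPa.

P₂ ≈ 423 kPa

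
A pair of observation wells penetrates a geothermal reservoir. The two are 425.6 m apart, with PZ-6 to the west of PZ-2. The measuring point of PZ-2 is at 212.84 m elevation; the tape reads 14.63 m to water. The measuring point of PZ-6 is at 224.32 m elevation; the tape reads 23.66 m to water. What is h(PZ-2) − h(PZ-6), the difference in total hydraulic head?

Total head at PZ-2: h = 212.84 − 14.63 = 198.21 m.
Total head at PZ-6: h = 224.32 − 23.66 = 200.66 m.
Head difference: h(PZ-2) − h(PZ-6) = 198.21 − 200.66 = -2.45 m.

Δh ≈ -2.45 m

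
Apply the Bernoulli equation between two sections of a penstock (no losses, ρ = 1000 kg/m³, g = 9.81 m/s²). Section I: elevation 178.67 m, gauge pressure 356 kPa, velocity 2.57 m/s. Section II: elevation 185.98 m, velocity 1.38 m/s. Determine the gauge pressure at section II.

P₂ ≈ 287 kPa

Pressure head at I: ψ₁ = P₁/(ρg) = 356×1000 / (1000 × 9.81) = 36.29 m.
Velocity heads: v₁²/2g = 2.57²/19.62 = 0.337 m; v₂²/2g = 1.38²/19.62 = 0.097 m.
Total head H = z₁ + ψ₁ + v₁²/2g = 178.67 + 36.29 + 0.337 = 215.30 m.
ψ₂ = H − z₂ − v₂²/2g = 215.30 − 185.98 − 0.097 = 29.22 m.
P₂ = ρgψ₂ = 1000 × 9.81 × 29.22 ≈ 287 kPa.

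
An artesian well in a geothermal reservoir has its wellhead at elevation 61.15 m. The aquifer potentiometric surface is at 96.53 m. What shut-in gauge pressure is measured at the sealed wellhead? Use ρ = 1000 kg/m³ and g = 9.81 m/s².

P ≈ 347 kPa

Head above the cap: Δh = 96.53 − 61.15 = 35.38 m.
P = ρgΔh = 1000 × 9.81 × 35.38 = 347078 Pa ≈ 347 kPa.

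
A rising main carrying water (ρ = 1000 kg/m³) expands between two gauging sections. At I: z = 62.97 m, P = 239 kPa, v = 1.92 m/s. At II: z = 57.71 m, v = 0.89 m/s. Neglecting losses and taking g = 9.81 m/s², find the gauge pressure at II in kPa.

P₂ ≈ 292 kPa

Pressure head at I: ψ₁ = P₁/(ρg) = 239×1000 / (1000 × 9.81) = 24.36 m.
Velocity heads: v₁²/2g = 1.92²/19.62 = 0.188 m; v₂²/2g = 0.89²/19.62 = 0.040 m.
Total head H = z₁ + ψ₁ + v₁²/2g = 62.97 + 24.36 + 0.188 = 87.52 m.
ψ₂ = H − z₂ − v₂²/2g = 87.52 − 57.71 − 0.040 = 29.77 m.
P₂ = ρgψ₂ = 1000 × 9.81 × 29.77 ≈ 292 kPa.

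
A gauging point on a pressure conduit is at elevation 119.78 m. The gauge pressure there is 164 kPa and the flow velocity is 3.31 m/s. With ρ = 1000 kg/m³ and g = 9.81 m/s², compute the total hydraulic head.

h ≈ 137.06 m

Pressure head ψ = P/(ρg) = 164×1000 / (1000 × 9.81) = 16.72 m.
Velocity head = v²/(2g) = 3.31² / (2 × 9.81) = 0.558 m.
h = z + ψ + v²/(2g) = 119.78 + 16.72 + 0.558 = 137.06 m.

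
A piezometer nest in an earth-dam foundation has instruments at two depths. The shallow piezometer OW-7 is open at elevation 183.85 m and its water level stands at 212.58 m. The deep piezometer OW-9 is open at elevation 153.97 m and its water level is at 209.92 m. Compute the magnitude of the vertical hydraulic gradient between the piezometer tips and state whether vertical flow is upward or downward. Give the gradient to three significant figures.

Total head at OW-7: h = 212.58 m (water level in the standpipe).
Total head at OW-9: h = 209.92 m.
Δh = h(OW-7) − h(OW-9) = 212.58 − 209.92 = 2.66 m.
Vertical separation Δz = 183.85 − 153.97 = 29.88 m.
|i_v| = |Δh| / Δz = 2.66 / 29.88 = 0.0890.
Head is higher in the shallow piezometer, so vertical flow is downward (recharge condition).

|i_v| ≈ 0.0890; vertical flow is downward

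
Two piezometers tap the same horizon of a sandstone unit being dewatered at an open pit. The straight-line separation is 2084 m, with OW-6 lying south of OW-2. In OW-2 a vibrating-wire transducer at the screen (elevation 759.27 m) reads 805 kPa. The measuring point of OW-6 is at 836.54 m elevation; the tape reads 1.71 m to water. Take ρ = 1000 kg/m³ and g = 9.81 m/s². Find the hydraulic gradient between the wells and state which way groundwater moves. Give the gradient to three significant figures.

Pressure head at OW-2: ψ = P/(ρg) = 805×1000 / (1000 × 9.81) = 82.06 m.
Total head at OW-2: h = z + ψ = 759.27 + 82.06 = 841.33 m.
Total head at OW-6: h = 836.54 − 1.71 = 834.83 m.
Head difference: h(OW-2) − h(OW-6) = 841.33 − 834.83 = 6.50 m.
Hydraulic gradient: i = |Δh| / L = 6.50 / 2084 = 0.00312.
Flow is from higher to lower head: from OW-2 toward OW-6, i.e. toward the south.

i ≈ 0.00312; groundwater flows toward the south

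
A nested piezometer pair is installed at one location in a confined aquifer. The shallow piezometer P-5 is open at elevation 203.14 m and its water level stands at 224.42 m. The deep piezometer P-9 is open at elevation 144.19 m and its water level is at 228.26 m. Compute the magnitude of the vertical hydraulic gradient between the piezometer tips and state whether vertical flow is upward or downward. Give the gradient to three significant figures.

Total head at P-5: h = 224.42 m (water level in the standpipe).
Total head at P-9: h = 228.26 m.
Δh = h(P-5) − h(P-9) = 224.42 − 228.26 = -3.84 m.
Vertical separation Δz = 203.14 − 144.19 = 58.95 m.
|i_v| = |Δh| / Δz = 3.84 / 58.95 = 0.0651.
Head is higher in the deep piezometer, so vertical flow is upward (discharge condition).

|i_v| ≈ 0.0651; vertical flow is upward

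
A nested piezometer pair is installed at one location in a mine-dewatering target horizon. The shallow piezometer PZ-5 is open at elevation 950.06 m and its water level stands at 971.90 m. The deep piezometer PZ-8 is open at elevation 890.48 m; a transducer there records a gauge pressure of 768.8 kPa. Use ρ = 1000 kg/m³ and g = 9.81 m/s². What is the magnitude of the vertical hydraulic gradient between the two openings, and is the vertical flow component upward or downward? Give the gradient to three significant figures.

Total head at PZ-5: h = 971.90 m (water level in the standpipe).
Pressure head at PZ-8: ψ = P/(ρg) = 768.8×1000 / (1000 × 9.81) = 78.37 m.
Total head at PZ-8: h = z + ψ = 890.48 + 78.37 = 968.85 m.
Δh = h(PZ-5) − h(PZ-8) = 971.90 − 968.85 = 3.05 m.
Vertical separation Δz = 950.06 − 890.48 = 59.58 m.
|i_v| = |Δh| / Δz = 3.05 / 59.58 = 0.0512.
Head is higher in the shallow piezometer, so vertical flow is downward (recharge condition).

|i_v| ≈ 0.0512; vertical flow is downward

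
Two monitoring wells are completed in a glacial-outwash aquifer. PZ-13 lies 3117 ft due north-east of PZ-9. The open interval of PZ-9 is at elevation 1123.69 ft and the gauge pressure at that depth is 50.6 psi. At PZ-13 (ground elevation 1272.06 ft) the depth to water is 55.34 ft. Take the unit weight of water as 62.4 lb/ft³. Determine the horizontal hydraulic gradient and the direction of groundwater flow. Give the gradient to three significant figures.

Pressure head at PZ-9: ψ = 144·P/γ = 144 × 50.6 / 62.4 = 116.77 ft.
Total head at PZ-9: h = z + ψ = 1123.69 + 116.77 = 1240.46 ft.
Total head at PZ-13: h = 1272.06 − 55.34 = 1216.72 ft.
Head difference: h(PZ-9) − h(PZ-13) = 1240.46 − 1216.72 = 23.74 ft.
Hydraulic gradient: i = |Δh| / L = 23.74 / 3117 = 0.00762.
Flow is from higher to lower head: from PZ-9 toward PZ-13, i.e. toward the north-east.

i ≈ 0.00762; groundwater flows toward the north-east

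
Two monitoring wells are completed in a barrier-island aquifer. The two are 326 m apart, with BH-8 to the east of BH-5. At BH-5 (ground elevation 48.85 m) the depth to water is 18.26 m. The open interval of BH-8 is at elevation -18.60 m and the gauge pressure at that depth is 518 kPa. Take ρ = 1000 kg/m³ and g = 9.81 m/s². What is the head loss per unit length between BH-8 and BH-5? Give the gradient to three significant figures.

i ≈ 0.0111 m/m

Total head at BH-5: h = 48.85 − 18.26 = 30.59 m.
Pressure head at BH-8: ψ = P/(ρg) = 518×1000 / (1000 × 9.81) = 52.80 m.
Total head at BH-8: h = z + ψ = -18.60 + 52.80 = 34.20 m.
Head difference: h(BH-5) − h(BH-8) = 30.59 − 34.20 = -3.61 m.
Hydraulic gradient: i = |Δh| / L = 3.61 / 326 = 0.0111.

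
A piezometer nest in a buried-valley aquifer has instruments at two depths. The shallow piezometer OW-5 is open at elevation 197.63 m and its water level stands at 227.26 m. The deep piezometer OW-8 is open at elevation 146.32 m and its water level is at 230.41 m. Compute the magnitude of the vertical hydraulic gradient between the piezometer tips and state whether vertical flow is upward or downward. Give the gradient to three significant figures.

|i_v| ≈ 0.0614; vertical flow is upward

Total head at OW-5: h = 227.26 m (water level in the standpipe).
Total head at OW-8: h = 230.41 m.
Δh = h(OW-5) − h(OW-8) = 227.26 − 230.41 = -3.15 m.
Vertical separation Δz = 197.63 − 146.32 = 51.31 m.
|i_v| = |Δh| / Δz = 3.15 / 51.31 = 0.0614.
Head is higher in the deep piezometer, so vertical flow is upward (discharge condition).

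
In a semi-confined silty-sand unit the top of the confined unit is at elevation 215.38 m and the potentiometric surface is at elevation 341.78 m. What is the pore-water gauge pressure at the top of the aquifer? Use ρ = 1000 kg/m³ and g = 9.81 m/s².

Pressure head at the aquifer top: ψ = h − z = 341.78 − 215.38 = 126.40 m.
P = ρgψ = 1000 × 9.81 × 126.40 = 1239984 Pa ≈ 1240 kPa.

P ≈ 1240 kPa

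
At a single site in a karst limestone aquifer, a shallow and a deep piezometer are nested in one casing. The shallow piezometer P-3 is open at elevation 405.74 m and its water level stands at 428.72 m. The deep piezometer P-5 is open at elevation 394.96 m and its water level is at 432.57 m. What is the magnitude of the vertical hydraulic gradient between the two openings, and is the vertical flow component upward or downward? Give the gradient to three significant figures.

Total head at P-3: h = 428.72 m (water level in the standpipe).
Total head at P-5: h = 432.57 m.
Δh = h(P-3) − h(P-5) = 428.72 − 432.57 = -3.85 m.
Vertical separation Δz = 405.74 − 394.96 = 10.78 m.
|i_v| = |Δh| / Δz = 3.85 / 10.78 = 0.357.
Head is higher in the deep piezometer, so vertical flow is upward (discharge condition).

|i_v| ≈ 0.357; vertical flow is upward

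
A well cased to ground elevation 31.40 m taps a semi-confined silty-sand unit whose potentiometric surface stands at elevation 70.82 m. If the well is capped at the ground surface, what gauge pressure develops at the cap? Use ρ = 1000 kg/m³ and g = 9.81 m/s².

P ≈ 387 kPa

Head above the cap: Δh = 70.82 − 31.40 = 39.42 m.
P = ρgΔh = 1000 × 9.81 × 39.42 = 386710 Pa ≈ 387 kPa.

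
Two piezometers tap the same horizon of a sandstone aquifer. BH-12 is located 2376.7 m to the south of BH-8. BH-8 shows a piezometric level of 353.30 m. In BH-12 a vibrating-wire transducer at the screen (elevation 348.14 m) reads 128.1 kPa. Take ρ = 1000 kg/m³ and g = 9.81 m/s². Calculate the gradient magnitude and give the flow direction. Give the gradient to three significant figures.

Total head at BH-8: h = 353.30 m (water level in the piezometer is the total head).
Pressure head at BH-12: ψ = P/(ρg) = 128.1×1000 / (1000 × 9.81) = 13.06 m.
Total head at BH-12: h = z + ψ = 348.14 + 13.06 = 361.20 m.
Head difference: h(BH-8) − h(BH-12) = 353.30 − 361.20 = -7.90 m.
Hydraulic gradient: i = |Δh| / L = 7.90 / 2376.7 = 0.00332.
Flow is from higher to lower head: from BH-12 toward BH-8, i.e. toward the north.

i ≈ 0.00332; groundwater flows toward the north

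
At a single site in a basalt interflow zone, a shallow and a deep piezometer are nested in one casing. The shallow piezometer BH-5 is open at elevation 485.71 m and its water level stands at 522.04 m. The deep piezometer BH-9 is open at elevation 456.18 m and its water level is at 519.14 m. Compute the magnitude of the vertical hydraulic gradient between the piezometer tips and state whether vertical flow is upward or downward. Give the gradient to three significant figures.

|i_v| ≈ 0.0982; vertical flow is downward

Total head at BH-5: h = 522.04 m (water level in the standpipe).
Total head at BH-9: h = 519.14 m.
Δh = h(BH-5) − h(BH-9) = 522.04 − 519.14 = 2.90 m.
Vertical separation Δz = 485.71 − 456.18 = 29.53 m.
|i_v| = |Δh| / Δz = 2.90 / 29.53 = 0.0982.
Head is higher in the shallow piezometer, so vertical flow is downward (recharge condition).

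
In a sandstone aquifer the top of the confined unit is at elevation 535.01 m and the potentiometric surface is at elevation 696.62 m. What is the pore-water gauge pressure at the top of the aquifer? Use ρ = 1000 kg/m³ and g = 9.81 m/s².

Pressure head at the aquifer top: ψ = h − z = 696.62 − 535.01 = 161.61 m.
P = ρgψ = 1000 × 9.81 × 161.61 = 1585394 Pa ≈ 1590 kPa.

P ≈ 1590 kPa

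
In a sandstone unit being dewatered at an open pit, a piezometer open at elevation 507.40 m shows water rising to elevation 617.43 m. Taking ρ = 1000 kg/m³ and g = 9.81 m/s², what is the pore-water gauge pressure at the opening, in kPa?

P ≈ 1080 kPa

Pressure head ψ = h − z = 617.43 − 507.40 = 110.03 m.
P = ρgψ = 1000 × 9.81 × 110.03 = 1079394 Pa ≈ 1080 kPa.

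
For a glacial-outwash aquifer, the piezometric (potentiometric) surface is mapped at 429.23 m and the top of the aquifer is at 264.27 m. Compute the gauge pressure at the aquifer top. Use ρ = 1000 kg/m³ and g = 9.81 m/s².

P ≈ 1620 kPa

Pressure head at the aquifer top: ψ = h − z = 429.23 − 264.27 = 164.96 m.
P = ρgψ = 1000 × 9.81 × 164.96 = 1618258 Pa ≈ 1620 kPa.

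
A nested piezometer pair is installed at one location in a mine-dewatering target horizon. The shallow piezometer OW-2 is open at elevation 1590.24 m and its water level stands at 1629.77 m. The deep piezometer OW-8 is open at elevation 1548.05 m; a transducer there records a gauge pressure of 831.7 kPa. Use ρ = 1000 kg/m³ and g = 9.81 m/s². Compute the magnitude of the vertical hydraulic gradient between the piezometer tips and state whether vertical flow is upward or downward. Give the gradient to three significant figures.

Total head at OW-2: h = 1629.77 m (water level in the standpipe).
Pressure head at OW-8: ψ = P/(ρg) = 831.7×1000 / (1000 × 9.81) = 84.78 m.
Total head at OW-8: h = z + ψ = 1548.05 + 84.78 = 1632.83 m.
Δh = h(OW-2) − h(OW-8) = 1629.77 − 1632.83 = -3.06 m.
Vertical separation Δz = 1590.24 − 1548.05 = 42.19 m.
|i_v| = |Δh| / Δz = 3.06 / 42.19 = 0.0725.
Head is higher in the deep piezometer, so vertical flow is upward (discharge condition).

|i_v| ≈ 0.0725; vertical flow is upward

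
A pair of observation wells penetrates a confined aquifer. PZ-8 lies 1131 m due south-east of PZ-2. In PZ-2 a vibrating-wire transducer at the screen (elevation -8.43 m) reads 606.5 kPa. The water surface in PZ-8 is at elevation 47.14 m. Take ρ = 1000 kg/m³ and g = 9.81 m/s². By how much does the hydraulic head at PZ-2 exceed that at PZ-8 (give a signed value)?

Δh ≈ 6.25 m

Pressure head at PZ-2: ψ = P/(ρg) = 606.5×1000 / (1000 × 9.81) = 61.82 m.
Total head at PZ-2: h = z + ψ = -8.43 + 61.82 = 53.39 m.
Total head at PZ-8: h = 47.14 m (water level in the piezometer is the total head).
Head difference: h(PZ-2) − h(PZ-8) = 53.39 − 47.14 = 6.25 m.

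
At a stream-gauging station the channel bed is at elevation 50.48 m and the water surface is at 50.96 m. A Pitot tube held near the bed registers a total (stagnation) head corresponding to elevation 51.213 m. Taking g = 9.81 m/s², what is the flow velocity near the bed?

Near the bed, under hydrostatic conditions, the piezometric head (z + ψ) equals the free-surface elevation, 50.96 m.
Velocity head = total − piezometric = 51.213 − 50.96 = 0.253 m.
v = √(2g·h_v) = √(2 × 9.81 × 0.253) = 2.23 m/s.

v ≈ 2.23 m/s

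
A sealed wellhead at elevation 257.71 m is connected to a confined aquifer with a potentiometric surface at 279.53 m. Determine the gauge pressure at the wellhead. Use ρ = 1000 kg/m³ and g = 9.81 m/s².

Head above the cap: Δh = 279.53 − 257.71 = 21.82 m.
P = ρgΔh = 1000 × 9.81 × 21.82 = 214054 Pa ≈ 214 kPa.

P ≈ 214 kPa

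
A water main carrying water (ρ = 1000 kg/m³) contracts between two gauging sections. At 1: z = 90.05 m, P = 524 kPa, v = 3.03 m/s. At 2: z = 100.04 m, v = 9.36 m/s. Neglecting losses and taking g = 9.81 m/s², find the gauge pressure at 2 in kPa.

Pressure head at 1: ψ₁ = P₁/(ρg) = 524×1000 / (1000 × 9.81) = 53.41 m.
Velocity heads: v₁²/2g = 3.03²/19.62 = 0.468 m; v₂²/2g = 9.36²/19.62 = 4.465 m.
Total head H = z₁ + ψ₁ + v₁²/2g = 90.05 + 53.41 + 0.468 = 143.93 m.
ψ₂ = H − z₂ − v₂²/2g = 143.93 − 100.04 − 4.465 = 39.42 m.
P₂ = ρgψ₂ = 1000 × 9.81 × 39.42 ≈ 387 kPa.

P₂ ≈ 387 kPa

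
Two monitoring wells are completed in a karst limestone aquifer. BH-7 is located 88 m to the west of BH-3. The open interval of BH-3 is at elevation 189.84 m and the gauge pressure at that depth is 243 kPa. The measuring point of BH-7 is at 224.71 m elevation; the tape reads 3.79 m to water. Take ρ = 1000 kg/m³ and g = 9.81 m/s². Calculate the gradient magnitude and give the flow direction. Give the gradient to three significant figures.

Pressure head at BH-3: ψ = P/(ρg) = 243×1000 / (1000 × 9.81) = 24.77 m.
Total head at BH-3: h = z + ψ = 189.84 + 24.77 = 214.61 m.
Total head at BH-7: h = 224.71 − 3.79 = 220.92 m.
Head difference: h(BH-3) − h(BH-7) = 214.61 − 220.92 = -6.31 m.
Hydraulic gradient: i = |Δh| / L = 6.31 / 88 = 0.0717.
Flow is from higher to lower head: from BH-7 toward BH-3, i.e. toward the east.

i ≈ 0.0717; groundwater flows toward the east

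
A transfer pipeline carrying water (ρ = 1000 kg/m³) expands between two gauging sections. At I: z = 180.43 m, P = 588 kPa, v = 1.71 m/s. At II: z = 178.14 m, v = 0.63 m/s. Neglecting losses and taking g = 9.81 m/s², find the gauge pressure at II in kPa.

P₂ ≈ 612 kPa

Pressure head at I: ψ₁ = P₁/(ρg) = 588×1000 / (1000 × 9.81) = 59.94 m.
Velocity heads: v₁²/2g = 1.71²/19.62 = 0.149 m; v₂²/2g = 0.63²/19.62 = 0.020 m.
Total head H = z₁ + ψ₁ + v₁²/2g = 180.43 + 59.94 + 0.149 = 240.52 m.
ψ₂ = H − z₂ − v₂²/2g = 240.52 − 178.14 − 0.020 = 62.36 m.
P₂ = ρgψ₂ = 1000 × 9.81 × 62.36 ≈ 612 kPa.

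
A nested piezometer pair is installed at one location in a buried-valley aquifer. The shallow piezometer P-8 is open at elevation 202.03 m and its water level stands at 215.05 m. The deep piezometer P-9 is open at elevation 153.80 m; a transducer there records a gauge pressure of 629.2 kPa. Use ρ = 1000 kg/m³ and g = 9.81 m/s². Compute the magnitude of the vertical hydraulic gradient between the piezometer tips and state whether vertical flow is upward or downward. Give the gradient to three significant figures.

|i_v| ≈ 0.0599; vertical flow is upward

Total head at P-8: h = 215.05 m (water level in the standpipe).
Pressure head at P-9: ψ = P/(ρg) = 629.2×1000 / (1000 × 9.81) = 64.14 m.
Total head at P-9: h = z + ψ = 153.80 + 64.14 = 217.94 m.
Δh = h(P-8) − h(P-9) = 215.05 − 217.94 = -2.89 m.
Vertical separation Δz = 202.03 − 153.80 = 48.23 m.
|i_v| = |Δh| / Δz = 2.89 / 48.23 = 0.0599.
Head is higher in the deep piezometer, so vertical flow is upward (discharge condition).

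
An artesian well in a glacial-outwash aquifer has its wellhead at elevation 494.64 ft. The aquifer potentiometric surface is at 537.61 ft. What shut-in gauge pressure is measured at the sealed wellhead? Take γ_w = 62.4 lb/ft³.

Head above the cap: Δh = 537.61 − 494.64 = 42.97 ft.
P = γΔh/144 = 62.4 × 42.97 / 144 = 18.6 psi.

P ≈ 18.6 psi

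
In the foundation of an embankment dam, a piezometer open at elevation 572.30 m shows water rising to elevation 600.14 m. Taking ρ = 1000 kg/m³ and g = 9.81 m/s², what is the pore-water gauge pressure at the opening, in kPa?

P ≈ 273 kPa

Pressure head ψ = h − z = 600.14 − 572.30 = 27.84 m.
P = ρgψ = 1000 × 9.81 × 27.84 = 273110 Pa ≈ 273 kPa.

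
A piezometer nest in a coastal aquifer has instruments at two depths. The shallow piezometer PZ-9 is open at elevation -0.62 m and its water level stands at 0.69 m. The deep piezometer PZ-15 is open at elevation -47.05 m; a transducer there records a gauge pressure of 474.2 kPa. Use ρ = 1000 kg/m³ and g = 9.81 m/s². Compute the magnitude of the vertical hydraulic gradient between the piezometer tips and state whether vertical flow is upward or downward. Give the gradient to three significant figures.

|i_v| ≈ 0.0129; vertical flow is upward

Total head at PZ-9: h = 0.69 m (water level in the standpipe).
Pressure head at PZ-15: ψ = P/(ρg) = 474.2×1000 / (1000 × 9.81) = 48.34 m.
Total head at PZ-15: h = z + ψ = -47.05 + 48.34 = 1.29 m.
Δh = h(PZ-9) − h(PZ-15) = 0.69 − 1.29 = -0.60 m.
Vertical separation Δz = -0.62 − (-47.05) = 46.43 m.
|i_v| = |Δh| / Δz = 0.60 / 46.43 = 0.0129.
Head is higher in the deep piezometer, so vertical flow is upward (discharge condition).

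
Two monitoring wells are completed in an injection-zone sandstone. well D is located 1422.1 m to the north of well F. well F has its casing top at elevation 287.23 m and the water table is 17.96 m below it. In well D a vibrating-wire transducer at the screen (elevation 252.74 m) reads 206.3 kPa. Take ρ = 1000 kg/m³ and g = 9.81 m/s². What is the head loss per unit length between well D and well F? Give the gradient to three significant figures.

i ≈ 0.00316 m/m

Total head at well F: h = 287.23 − 17.96 = 269.27 m.
Pressure head at well D: ψ = P/(ρg) = 206.3×1000 / (1000 × 9.81) = 21.03 m.
Total head at well D: h = z + ψ = 252.74 + 21.03 = 273.77 m.
Head difference: h(well F) − h(well D) = 269.27 − 273.77 = -4.50 m.
Hydraulic gradient: i = |Δh| / L = 4.50 / 1422.1 = 0.00316.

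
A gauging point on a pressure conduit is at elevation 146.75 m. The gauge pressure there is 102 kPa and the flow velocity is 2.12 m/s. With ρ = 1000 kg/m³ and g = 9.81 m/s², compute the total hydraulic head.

h ≈ 157.38 m

Pressure head ψ = P/(ρg) = 102×1000 / (1000 × 9.81) = 10.40 m.
Velocity head = v²/(2g) = 2.12² / (2 × 9.81) = 0.229 m.
h = z + ψ + v²/(2g) = 146.75 + 10.40 + 0.229 = 157.38 m.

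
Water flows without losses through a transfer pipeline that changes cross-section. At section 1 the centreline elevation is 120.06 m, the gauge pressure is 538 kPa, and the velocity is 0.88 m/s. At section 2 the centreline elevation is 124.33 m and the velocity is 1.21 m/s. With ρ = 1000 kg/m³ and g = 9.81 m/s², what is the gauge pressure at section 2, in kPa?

P₂ ≈ 496 kPa

Pressure head at 1: ψ₁ = P₁/(ρg) = 538×1000 / (1000 × 9.81) = 54.84 m.
Velocity heads: v₁²/2g = 0.88²/19.62 = 0.039 m; v₂²/2g = 1.21²/19.62 = 0.075 m.
Total head H = z₁ + ψ₁ + v₁²/2g = 120.06 + 54.84 + 0.039 = 174.94 m.
ψ₂ = H − z₂ − v₂²/2g = 174.94 − 124.33 − 0.075 = 50.53 m.
P₂ = ρgψ₂ = 1000 × 9.81 × 50.53 ≈ 496 kPa.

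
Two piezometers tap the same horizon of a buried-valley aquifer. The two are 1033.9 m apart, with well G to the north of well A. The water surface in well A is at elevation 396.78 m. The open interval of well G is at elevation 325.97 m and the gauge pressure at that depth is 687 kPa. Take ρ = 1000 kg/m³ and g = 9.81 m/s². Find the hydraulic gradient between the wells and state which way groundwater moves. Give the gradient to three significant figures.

i ≈ 0.000754; groundwater flows toward the north

Total head at well A: h = 396.78 m (water level in the piezometer is the total head).
Pressure head at well G: ψ = P/(ρg) = 687×1000 / (1000 × 9.81) = 70.03 m.
Total head at well G: h = z + ψ = 325.97 + 70.03 = 396.00 m.
Head difference: h(well A) − h(well G) = 396.78 − 396.00 = 0.78 m.
Hydraulic gradient: i = |Δh| / L = 0.78 / 1033.9 = 0.000754.
Flow is from higher to lower head: from well A toward well G, i.e. toward the north.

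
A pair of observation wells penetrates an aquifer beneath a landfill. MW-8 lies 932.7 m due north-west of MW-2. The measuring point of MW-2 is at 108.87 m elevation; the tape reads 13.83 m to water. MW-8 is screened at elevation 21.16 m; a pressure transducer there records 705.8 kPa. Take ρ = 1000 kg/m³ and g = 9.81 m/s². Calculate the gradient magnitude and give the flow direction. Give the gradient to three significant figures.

i ≈ 0.00207; groundwater flows toward the north-west

Total head at MW-2: h = 108.87 − 13.83 = 95.04 m.
Pressure head at MW-8: ψ = P/(ρg) = 705.8×1000 / (1000 × 9.81) = 71.95 m.
Total head at MW-8: h = z + ψ = 21.16 + 71.95 = 93.11 m.
Head difference: h(MW-2) − h(MW-8) = 95.04 − 93.11 = 1.93 m.
Hydraulic gradient: i = |Δh| / L = 1.93 / 932.7 = 0.00207.
Flow is from higher to lower head: from MW-2 toward MW-8, i.e. toward the north-west.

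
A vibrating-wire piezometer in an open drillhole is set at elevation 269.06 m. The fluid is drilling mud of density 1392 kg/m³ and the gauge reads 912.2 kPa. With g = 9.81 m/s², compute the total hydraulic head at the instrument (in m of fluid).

ψ = P/(ρg) = 912.2×1000 / (1392 × 9.81) = 66.80 m.
h = z + ψ = 269.06 + 66.80 = 335.86 m.

h ≈ 335.86 m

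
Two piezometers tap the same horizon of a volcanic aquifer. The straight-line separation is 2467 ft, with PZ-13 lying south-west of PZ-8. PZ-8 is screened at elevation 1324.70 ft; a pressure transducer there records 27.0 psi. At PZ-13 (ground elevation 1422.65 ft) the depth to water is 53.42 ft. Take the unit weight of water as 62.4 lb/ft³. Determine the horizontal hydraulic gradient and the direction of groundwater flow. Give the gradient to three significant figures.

i ≈ 0.00721; groundwater flows toward the south-west

Pressure head at PZ-8: ψ = 144·P/γ = 144 × 27.0 / 62.4 = 62.31 ft.
Total head at PZ-8: h = z + ψ = 1324.70 + 62.31 = 1387.01 ft.
Total head at PZ-13: h = 1422.65 − 53.42 = 1369.23 ft.
Head difference: h(PZ-8) − h(PZ-13) = 1387.01 − 1369.23 = 17.78 ft.
Hydraulic gradient: i = |Δh| / L = 17.78 / 2467 = 0.00721.
Flow is from higher to lower head: from PZ-8 toward PZ-13, i.e. toward the south-west.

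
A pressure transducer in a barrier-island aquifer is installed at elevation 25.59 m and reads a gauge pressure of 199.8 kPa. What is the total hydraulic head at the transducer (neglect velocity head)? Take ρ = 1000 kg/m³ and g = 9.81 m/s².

ψ = P/(ρg) = 199.8×1000 / (1000 × 9.81) = 20.37 m.
h = z + ψ = 25.59 + 20.37 = 45.96 m.

h ≈ 45.96 m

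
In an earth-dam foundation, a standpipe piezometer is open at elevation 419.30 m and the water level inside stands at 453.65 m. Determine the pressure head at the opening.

ψ ≈ 34.35 m

Total head h = 453.65 m (the water-surface elevation in the piezometer).
Pressure head ψ = h − z = 453.65 − 419.30 = 34.35 m.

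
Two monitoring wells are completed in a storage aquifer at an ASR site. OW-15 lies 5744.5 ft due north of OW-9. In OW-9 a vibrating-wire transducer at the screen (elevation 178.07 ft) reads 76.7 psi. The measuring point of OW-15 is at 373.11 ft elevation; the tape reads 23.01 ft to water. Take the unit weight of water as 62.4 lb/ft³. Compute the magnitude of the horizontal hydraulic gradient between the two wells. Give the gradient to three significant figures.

Pressure head at OW-9: ψ = 144·P/γ = 144 × 76.7 / 62.4 = 177.00 ft.
Total head at OW-9: h = z + ψ = 178.07 + 177.00 = 355.07 ft.
Total head at OW-15: h = 373.11 − 23.01 = 350.10 ft.
Head difference: h(OW-9) − h(OW-15) = 355.07 − 350.10 = 4.97 ft.
Hydraulic gradient: i = |Δh| / L = 4.97 / 5744.5 = 0.000865.

i ≈ 0.000865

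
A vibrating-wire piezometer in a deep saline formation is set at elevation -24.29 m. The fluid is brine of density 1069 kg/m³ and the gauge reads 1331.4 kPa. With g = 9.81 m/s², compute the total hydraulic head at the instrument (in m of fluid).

ψ = P/(ρg) = 1331.4×1000 / (1069 × 9.81) = 126.96 m.
h = z + ψ = -24.29 + 126.96 = 102.67 m.

h ≈ 102.67 m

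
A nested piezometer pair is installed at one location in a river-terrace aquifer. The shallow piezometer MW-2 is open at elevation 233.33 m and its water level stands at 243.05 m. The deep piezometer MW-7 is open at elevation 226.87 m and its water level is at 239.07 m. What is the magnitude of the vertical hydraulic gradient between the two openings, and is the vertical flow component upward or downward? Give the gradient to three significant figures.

Total head at MW-2: h = 243.05 m (water level in the standpipe).
Total head at MW-7: h = 239.07 m.
Δh = h(MW-2) − h(MW-7) = 243.05 − 239.07 = 3.98 m.
Vertical separation Δz = 233.33 − 226.87 = 6.46 m.
|i_v| = |Δh| / Δz = 3.98 / 6.46 = 0.616.
Head is higher in the shallow piezometer, so vertical flow is downward (recharge condition).

|i_v| ≈ 0.616; vertical flow is downward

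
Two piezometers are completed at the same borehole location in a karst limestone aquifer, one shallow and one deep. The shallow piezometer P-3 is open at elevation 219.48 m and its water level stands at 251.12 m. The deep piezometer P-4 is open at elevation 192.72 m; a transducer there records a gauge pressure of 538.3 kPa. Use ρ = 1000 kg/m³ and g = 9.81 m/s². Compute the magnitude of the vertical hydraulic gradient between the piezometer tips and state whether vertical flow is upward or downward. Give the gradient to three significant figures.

Total head at P-3: h = 251.12 m (water level in the standpipe).
Pressure head at P-4: ψ = P/(ρg) = 538.3×1000 / (1000 × 9.81) = 54.87 m.
Total head at P-4: h = z + ψ = 192.72 + 54.87 = 247.59 m.
Δh = h(P-3) − h(P-4) = 251.12 − 247.59 = 3.53 m.
Vertical separation Δz = 219.48 − 192.72 = 26.76 m.
|i_v| = |Δh| / Δz = 3.53 / 26.76 = 0.132.
Head is higher in the shallow piezometer, so vertical flow is downward (recharge condition).

|i_v| ≈ 0.132; vertical flow is downward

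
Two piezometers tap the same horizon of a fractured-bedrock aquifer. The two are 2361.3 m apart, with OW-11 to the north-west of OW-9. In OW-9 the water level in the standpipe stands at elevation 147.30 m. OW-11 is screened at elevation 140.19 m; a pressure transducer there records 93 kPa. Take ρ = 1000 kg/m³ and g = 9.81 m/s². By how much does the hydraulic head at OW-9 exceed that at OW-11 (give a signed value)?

Total head at OW-9: h = 147.30 m (water level in the piezometer is the total head).
Pressure head at OW-11: ψ = P/(ρg) = 93×1000 / (1000 × 9.81) = 9.48 m.
Total head at OW-11: h = z + ψ = 140.19 + 9.48 = 149.67 m.
Head difference: h(OW-9) − h(OW-11) = 147.30 − 149.67 = -2.37 m.

Δh ≈ -2.37 m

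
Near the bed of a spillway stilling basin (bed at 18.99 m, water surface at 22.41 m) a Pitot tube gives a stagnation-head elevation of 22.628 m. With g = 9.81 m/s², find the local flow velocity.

v ≈ 2.07 m/s

Near the bed, under hydrostatic conditions, the piezometric head (z + ψ) equals the free-surface elevation, 22.41 m.
Velocity head = total − piezometric = 22.628 − 22.41 = 0.218 m.
v = √(2g·h_v) = √(2 × 9.81 × 0.218) = 2.07 m/s.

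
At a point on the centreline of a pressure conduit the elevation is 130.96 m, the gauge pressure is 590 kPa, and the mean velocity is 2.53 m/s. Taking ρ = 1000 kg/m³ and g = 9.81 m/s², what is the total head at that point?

Pressure head ψ = P/(ρg) = 590×1000 / (1000 × 9.81) = 60.14 m.
Velocity head = v²/(2g) = 2.53² / (2 × 9.81) = 0.326 m.
h = z + ψ + v²/(2g) = 130.96 + 60.14 + 0.326 = 191.43 m.

h ≈ 191.43 m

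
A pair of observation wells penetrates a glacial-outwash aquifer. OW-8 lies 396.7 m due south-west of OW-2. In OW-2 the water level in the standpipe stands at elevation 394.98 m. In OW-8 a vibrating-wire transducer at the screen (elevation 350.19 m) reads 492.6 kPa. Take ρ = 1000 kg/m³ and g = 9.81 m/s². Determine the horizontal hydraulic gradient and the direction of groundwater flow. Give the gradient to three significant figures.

Total head at OW-2: h = 394.98 m (water level in the piezometer is the total head).
Pressure head at OW-8: ψ = P/(ρg) = 492.6×1000 / (1000 × 9.81) = 50.21 m.
Total head at OW-8: h = z + ψ = 350.19 + 50.21 = 400.40 m.
Head difference: h(OW-2) − h(OW-8) = 394.98 − 400.40 = -5.42 m.
Hydraulic gradient: i = |Δh| / L = 5.42 / 396.7 = 0.0137.
Flow is from higher to lower head: from OW-8 toward OW-2, i.e. toward the north-east.

i ≈ 0.0137; groundwater flows toward the north-east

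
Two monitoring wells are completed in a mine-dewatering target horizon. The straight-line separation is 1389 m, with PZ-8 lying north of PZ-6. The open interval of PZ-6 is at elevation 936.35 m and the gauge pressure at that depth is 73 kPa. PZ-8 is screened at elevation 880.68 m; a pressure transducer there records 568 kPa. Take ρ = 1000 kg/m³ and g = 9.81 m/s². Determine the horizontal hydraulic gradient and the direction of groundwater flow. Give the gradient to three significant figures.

i ≈ 0.00375; groundwater flows toward the north

Pressure head at PZ-6: ψ = P/(ρg) = 73×1000 / (1000 × 9.81) = 7.44 m.
Total head at PZ-6: h = z + ψ = 936.35 + 7.44 = 943.79 m.
Pressure head at PZ-8: ψ = P/(ρg) = 568×1000 / (1000 × 9.81) = 57.90 m.
Total head at PZ-8: h = z + ψ = 880.68 + 57.90 = 938.58 m.
Head difference: h(PZ-6) − h(PZ-8) = 943.79 − 938.58 = 5.21 m.
Hydraulic gradient: i = |Δh| / L = 5.21 / 1389 = 0.00375.
Flow is from higher to lower head: from PZ-6 toward PZ-8, i.e. toward the north.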